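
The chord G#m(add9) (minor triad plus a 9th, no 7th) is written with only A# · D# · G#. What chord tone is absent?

B

G#m(add9) = G#, B, D#, A#. The voicing lacks the 3rd (minor 3rd), B.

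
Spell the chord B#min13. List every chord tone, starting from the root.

B#min13: minor thirteenth on B♯.
B♯ — root
D♯ — minor 3rd
F𝄪 — perfect 5th
A♯ — minor 7th
C𝄪 — major 9th
E♯ — perfect 11th
G𝄪 — major 13th

B♯, D♯, F𝄪, A♯, C𝄪, E♯, G𝄪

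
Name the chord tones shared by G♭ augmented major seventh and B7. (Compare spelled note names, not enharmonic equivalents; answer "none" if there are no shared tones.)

none

G♭ augmented major seventh: Gb Bb D F
B7: B D# F# A
Common to both → none.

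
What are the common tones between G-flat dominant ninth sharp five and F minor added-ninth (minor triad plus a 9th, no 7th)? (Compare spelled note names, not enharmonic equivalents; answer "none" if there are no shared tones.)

G-flat dominant ninth sharp five = G-flat, B-flat, D, F-flat, A-flat.
F minor added-ninth = F, A-flat, C, G.
Shared: A-flat.

A-flat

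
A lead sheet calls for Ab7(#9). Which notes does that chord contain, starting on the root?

Ab7(#9) is a dominant seventh sharp nine built on A♭.
root → A♭
3rd (major 3rd) → C
5th (perfect 5th) → E♭
7th (minor 7th) → G♭
9th (augmented 9th) → B

A♭, C, E♭, G♭, B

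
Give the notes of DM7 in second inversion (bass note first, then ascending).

A, C#, D, F#

In root position, DM7 is D–F#–A–C#.
Second inversion puts the fifth (A) in the bass.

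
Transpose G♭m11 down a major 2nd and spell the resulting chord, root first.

Fb Abb Cb Ebb Gb Bbb

Gb down a major 2nd → Fb. New chord: Fb minor eleventh.
root → Fb
3rd (minor 3rd) → Abb
5th (perfect 5th) → Cb
7th (minor 7th) → Ebb
9th (major 9th) → Gb
11th (perfect 11th) → Bbb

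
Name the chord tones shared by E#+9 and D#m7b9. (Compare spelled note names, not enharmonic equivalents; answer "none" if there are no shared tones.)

E#+9: E# G## B## D# F##
D#m7b9: D# F# A# C# E
Common to both → D#.

D#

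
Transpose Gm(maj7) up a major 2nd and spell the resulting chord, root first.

A C E G#

Transposed root: G → A (major 2nd up). So we spell A minor-major seventh:
Root: A
Minor 3rd (3rd): C
Perfect 5th (5th): E
Major 7th (7th): G#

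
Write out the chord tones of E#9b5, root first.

E#9b5: dominant ninth flat five on E♯.
Root: E♯
Major 3rd (3rd): G𝄪
Diminished 5th (5th): B
Minor 7th (7th): D♯
Major 9th (9th): F𝄪

E♯ G𝄪 B D♯ F𝄪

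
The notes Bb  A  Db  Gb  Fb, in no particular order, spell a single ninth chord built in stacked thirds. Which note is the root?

Arranged so that each adjacent pair is a third by letter name: Gb – Bb – Db – Fb – A.
The bottom of that stack, Gb, is the root (this is Gb dominant seventh sharp nine).

Gb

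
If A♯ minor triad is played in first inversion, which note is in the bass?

C♯

A♯ minor triad in root position is A♯–C♯–E♯.
First inversion places the third in the bass, which is C♯.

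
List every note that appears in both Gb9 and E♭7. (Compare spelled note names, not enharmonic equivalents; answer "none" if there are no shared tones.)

B♭ – D♭

Gb9 = G♭, B♭, D♭, F♭, A♭.
E♭7 = E♭, G, B♭, D♭.
Shared: B♭, D♭.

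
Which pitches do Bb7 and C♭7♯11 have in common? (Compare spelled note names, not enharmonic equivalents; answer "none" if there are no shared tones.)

Bb7 = B♭, D, F, A♭.
C♭7♯11 = C♭, E♭, G♭, B𝄫, F.
Shared: F.

F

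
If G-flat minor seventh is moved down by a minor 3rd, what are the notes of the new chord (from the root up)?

Eb, Gb, Bb, Db

Gb down a minor 3rd → Eb. New chord: Eb minor seventh.
- root: Eb
- minor 3rd: Gb
- perfect 5th: Bb
- minor 7th: Db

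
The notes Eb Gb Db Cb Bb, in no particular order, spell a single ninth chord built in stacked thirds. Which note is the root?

Arranged so that each adjacent pair is a third by letter name: Cb – Eb – Gb – Bb – Db.
The bottom of that stack, Cb, is the root (this is Cb major ninth).

Cb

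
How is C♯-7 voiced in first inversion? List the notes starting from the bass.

E  G#  B  C#

In root position, C♯-7 is C#–E–G#–B.
First inversion puts the third (E) in the bass.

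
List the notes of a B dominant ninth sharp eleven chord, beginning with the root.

B dominant ninth sharp eleven is a dominant ninth sharp eleven built on B.
root → B
3rd (major 3rd) → D♯
5th (perfect 5th) → F♯
7th (minor 7th) → A
9th (major 9th) → C♯
11th (augmented 11th) → E♯

B D♯ F♯ A C♯ E♯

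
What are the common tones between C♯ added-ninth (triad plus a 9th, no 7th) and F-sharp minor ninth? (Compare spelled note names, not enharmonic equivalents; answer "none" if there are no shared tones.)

C-sharp G-sharp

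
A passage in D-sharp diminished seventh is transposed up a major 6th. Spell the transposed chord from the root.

B-sharp D-sharp F-sharp A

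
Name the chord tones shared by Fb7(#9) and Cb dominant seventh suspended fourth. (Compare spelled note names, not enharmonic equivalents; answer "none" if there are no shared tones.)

Fb7(#9): Fb Ab Cb Ebb G
Cb dominant seventh suspended fourth: Cb Fb Gb Bbb
Common to both → Fb, Cb.

Fb, Cb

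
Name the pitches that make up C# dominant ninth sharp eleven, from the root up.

C# dominant ninth sharp eleven: dominant ninth sharp eleven on C-sharp.
- root: C-sharp
- major 3rd: E-sharp
- perfect 5th: G-sharp
- minor 7th: B
- major 9th: D-sharp
- augmented 11th: F-double-sharp

C-sharp – E-sharp – G-sharp – B – D-sharp – F-double-sharp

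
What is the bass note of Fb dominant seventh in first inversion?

A-flat

Fb dominant seventh in root position is F-flat–A-flat–C-flat–E-double-flat.
First inversion places the third in the bass, which is A-flat.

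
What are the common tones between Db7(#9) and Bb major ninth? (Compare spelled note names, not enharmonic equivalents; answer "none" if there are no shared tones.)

F

Db7(#9): Db F Ab Cb E
Bb major ninth: Bb D F A C
Common to both → F.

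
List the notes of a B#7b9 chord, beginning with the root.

B#7b9: dominant seventh flat nine on B♯.
root → B♯
3rd (major 3rd) → D𝄪
5th (perfect 5th) → F𝄪
7th (minor 7th) → A♯
9th (minor 9th) → C♯

B♯ – D𝄪 – F𝄪 – A♯ – C♯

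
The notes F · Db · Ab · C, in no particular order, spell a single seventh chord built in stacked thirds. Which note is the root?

Db

Arranged so that each adjacent pair is a third by letter name: Db – F – Ab – C.
The bottom of that stack, Db, is the root (this is Db major seventh).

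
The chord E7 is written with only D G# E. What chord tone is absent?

E7 = E, G#, B, D. The voicing lacks the 5th (perfect 5th), B.

B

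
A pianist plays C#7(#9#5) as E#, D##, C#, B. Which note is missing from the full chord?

The full C#7(#9#5) chord is C#, E#, G##, B, D##.
Comparing with the voicing, the augmented 5th (5th) — G## — is absent.

G##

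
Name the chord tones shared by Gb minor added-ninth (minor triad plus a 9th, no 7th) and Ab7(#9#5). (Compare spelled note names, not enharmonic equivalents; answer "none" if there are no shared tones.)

Gb minor added-ninth = Gb, Bbb, Db, Ab.
Ab7(#9#5) = Ab, C, E, Gb, B.
Shared: Gb, Ab.

Gb  Ab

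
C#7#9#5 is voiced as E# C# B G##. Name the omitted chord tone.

D##

C#7#9#5 = C#, E#, G##, B, D##. The voicing lacks the 9th (augmented 9th), D##.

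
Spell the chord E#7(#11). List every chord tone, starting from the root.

E#, G##, B#, D#, A##

E#7(#11) is a dominant seventh sharp eleven built on E#.
root → E#
3rd (major 3rd) → G##
5th (perfect 5th) → B#
7th (minor 7th) → D#
11th (augmented 11th) → A##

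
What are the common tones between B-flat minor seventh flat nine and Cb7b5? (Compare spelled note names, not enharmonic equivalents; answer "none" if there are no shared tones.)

B-flat minor seventh flat nine = Bb, Db, F, Ab, Cb.
Cb7b5 = Cb, Eb, Gbb, Bbb.
Shared: Cb.

Cb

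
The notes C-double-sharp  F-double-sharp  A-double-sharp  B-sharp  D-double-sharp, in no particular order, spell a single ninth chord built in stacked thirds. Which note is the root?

B-sharp

Stacking in thirds gives B-sharp – D-double-sharp – F-double-sharp – A-double-sharp – C-double-sharp, so B-sharp is the root — B-sharp major ninth.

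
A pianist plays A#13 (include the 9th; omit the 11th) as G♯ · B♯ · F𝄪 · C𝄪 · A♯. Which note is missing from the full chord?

The full A#13 chord is A♯, C𝄪, E♯, G♯, B♯, F𝄪.
Comparing with the voicing, the perfect 5th (5th) — E♯ — is absent.

E♯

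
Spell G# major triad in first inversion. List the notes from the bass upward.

G# major triad = G-sharp–B-sharp–D-sharp; first inversion → third (B-sharp) lowest.

B-sharp, D-sharp, G-sharp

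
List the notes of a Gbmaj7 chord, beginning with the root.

Gbmaj7: major seventh on Gb.
root → Gb
3rd (major 3rd) → Bb
5th (perfect 5th) → Db
7th (major 7th) → F

Gb  Bb  Db  F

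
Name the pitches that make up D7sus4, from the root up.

D, G, A, C

D7sus4: dominant seventh suspended fourth on D.
D — root
G — perfect 4th
A — perfect 5th
C — minor 7th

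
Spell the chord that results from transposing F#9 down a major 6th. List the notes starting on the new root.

A, C#, E, G, B

F# down a major 6th → A. New chord: A dominant ninth.
Root: A
Major 3rd (3rd): C#
Perfect 5th (5th): E
Minor 7th (7th): G
Major 9th (9th): B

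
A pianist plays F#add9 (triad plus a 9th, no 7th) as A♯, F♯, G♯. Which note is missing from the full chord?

F#add9 = F♯, A♯, C♯, G♯. The voicing lacks the 5th (perfect 5th), C♯.

C♯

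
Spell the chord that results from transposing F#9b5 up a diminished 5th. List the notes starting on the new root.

C E Gb Bb D

Transposed root: F# → C (diminished 5th up). So we spell C dominant ninth flat five:
- root: C
- major 3rd: E
- diminished 5th: Gb
- minor 7th: Bb
- major 9th: D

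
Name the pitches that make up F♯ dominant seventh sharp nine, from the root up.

F♯ – A♯ – C♯ – E – G𝄪

F♯ dominant seventh sharp nine: dominant seventh sharp nine on F♯.
- root: F♯
- major 3rd: A♯
- perfect 5th: C♯
- minor 7th: E
- augmented 9th: G𝄪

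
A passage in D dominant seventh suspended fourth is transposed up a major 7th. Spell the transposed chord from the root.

C-sharp – F-sharp – G-sharp – B

Transposed root: D → C-sharp (major 7th up). So we spell C-sharp dominant seventh suspended fourth:
- root: C-sharp
- perfect 4th: F-sharp
- perfect 5th: G-sharp
- minor 7th: B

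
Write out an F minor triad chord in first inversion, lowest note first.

A-flat  C  F

F minor triad = F–A-flat–C; first inversion → third (A-flat) lowest.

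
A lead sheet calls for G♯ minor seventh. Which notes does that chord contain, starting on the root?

G♯ minor seventh is a minor seventh built on G#.
Root: G#
Minor 3rd (3rd): B
Perfect 5th (5th): D#
Minor 7th (7th): F#

G#  B  D#  F#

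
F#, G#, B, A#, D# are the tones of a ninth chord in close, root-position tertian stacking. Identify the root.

G#

Stacking in thirds gives G# – B – D# – F# – A#, so G# is the root — G# minor ninth.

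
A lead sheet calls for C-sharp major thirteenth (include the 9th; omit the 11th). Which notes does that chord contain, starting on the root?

C#, E#, G#, B#, D#, A#

C-sharp major thirteenth is a major thirteenth built on C#.
root → C#
3rd (major 3rd) → E#
5th (perfect 5th) → G#
7th (major 7th) → B#
9th (major 9th) → D#
13th (major 13th) → A#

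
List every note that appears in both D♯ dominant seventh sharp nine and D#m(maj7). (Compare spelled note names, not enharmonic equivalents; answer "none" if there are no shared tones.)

D♯ dominant seventh sharp nine: D# F## A# C# E##
D#m(maj7): D# F# A# C##
Common to both → D#, A#.

D#, A#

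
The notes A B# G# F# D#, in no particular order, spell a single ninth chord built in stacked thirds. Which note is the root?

G#

Stacking in thirds gives G# – B# – D# – F# – A, so G# is the root — G# dominant seventh flat nine.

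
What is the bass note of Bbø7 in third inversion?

Bbø7 = Bb–Db–Fb–Ab. Third inversion → seventh in the bass = Ab.

Ab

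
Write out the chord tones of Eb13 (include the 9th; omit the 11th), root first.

E♭, G, B♭, D♭, F, C

Eb13: dominant thirteenth on E♭.
root → E♭
3rd (major 3rd) → G
5th (perfect 5th) → B♭
7th (minor 7th) → D♭
9th (major 9th) → F
13th (major 13th) → C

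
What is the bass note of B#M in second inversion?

B#M = B#–D##–F##. Second inversion → fifth in the bass = F##.

F##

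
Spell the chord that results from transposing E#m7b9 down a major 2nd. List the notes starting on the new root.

D#, F#, A#, C#, E

E# down a major 2nd → D#. New chord: D# minor seventh flat nine.
- root: D#
- minor 3rd: F#
- perfect 5th: A#
- minor 7th: C#
- minor 9th: E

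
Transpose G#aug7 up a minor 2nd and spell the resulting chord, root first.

A – C# – E# – G

Transposed root: G# → A (minor 2nd up). So we spell A augmented seventh:
- root: A
- major 3rd: C#
- augmented 5th: E#
- minor 7th: G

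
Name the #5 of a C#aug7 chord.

G𝄪

Root of C#aug7 = C♯. The 5th is an augmented 5th: C♯ up an augmented 5th → G𝄪.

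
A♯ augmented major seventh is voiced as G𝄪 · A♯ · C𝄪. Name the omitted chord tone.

The full A♯ augmented major seventh chord is A♯, C𝄪, E𝄪, G𝄪.
Comparing with the voicing, the augmented 5th (5th) — E𝄪 — is absent.

E𝄪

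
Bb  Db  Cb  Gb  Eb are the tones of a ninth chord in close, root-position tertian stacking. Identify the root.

Arranged so that each adjacent pair is a third by letter name: Cb – Eb – Gb – Bb – Db.
The bottom of that stack, Cb, is the root (this is Cb major ninth).

Cb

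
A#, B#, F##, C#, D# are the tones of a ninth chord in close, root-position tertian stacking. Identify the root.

Stacking in thirds gives B# – D# – F## – A# – C#, so B# is the root — B# minor seventh flat nine.

B#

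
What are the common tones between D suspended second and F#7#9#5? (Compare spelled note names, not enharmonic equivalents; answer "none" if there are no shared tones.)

D suspended second = D, E, A.
F#7#9#5 = F#, A#, C##, E, G##.
Shared: E.

E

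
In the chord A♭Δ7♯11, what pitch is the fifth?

Eb

Root of A♭Δ7♯11 = Ab. The 5th is a perfect 5th: Ab up a perfect 5th → Eb.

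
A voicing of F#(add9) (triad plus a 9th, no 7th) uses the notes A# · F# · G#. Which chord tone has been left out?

The full F#(add9) chord is F#, A#, C#, G#.
Comparing with the voicing, the perfect 5th (5th) — C# — is absent.

C#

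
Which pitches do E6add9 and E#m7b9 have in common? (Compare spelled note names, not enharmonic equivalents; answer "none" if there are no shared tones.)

E6add9: E G# B C# F#
E#m7b9: E# G# B# D# F#
Common to both → G#, F#.

G# F#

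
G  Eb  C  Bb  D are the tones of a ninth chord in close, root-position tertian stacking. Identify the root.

C

Stacking in thirds gives C – Eb – G – Bb – D, so C is the root — C minor ninth.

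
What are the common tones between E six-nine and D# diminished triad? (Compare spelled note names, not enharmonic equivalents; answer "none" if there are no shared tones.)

E six-nine = E, G-sharp, B, C-sharp, F-sharp.
D# diminished triad = D-sharp, F-sharp, A.
Shared: F-sharp.

F-sharp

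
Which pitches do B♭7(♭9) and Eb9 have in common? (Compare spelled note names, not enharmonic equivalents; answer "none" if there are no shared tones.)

B♭7(♭9): Bb D F Ab Cb
Eb9: Eb G Bb Db F
Common to both → Bb, F.

Bb, F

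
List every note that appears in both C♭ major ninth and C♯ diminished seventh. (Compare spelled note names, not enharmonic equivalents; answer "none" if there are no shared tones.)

B-flat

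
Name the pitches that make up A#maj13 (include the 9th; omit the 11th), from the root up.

A♯, C𝄪, E♯, G𝄪, B♯, F𝄪

A#maj13 is a major thirteenth built on A♯.
- root: A♯
- major 3rd: C𝄪
- perfect 5th: E♯
- major 7th: G𝄪
- major 9th: B♯
- major 13th: F𝄪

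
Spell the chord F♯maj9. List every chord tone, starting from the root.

Root F#, quality major ninth:
- root: F#
- major 3rd: A#
- perfect 5th: C#
- major 7th: E#
- major 9th: G#

F# A# C# E# G#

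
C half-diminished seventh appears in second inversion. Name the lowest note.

C half-diminished seventh = C–E-flat–G-flat–B-flat. Second inversion → fifth in the bass = G-flat.

G-flat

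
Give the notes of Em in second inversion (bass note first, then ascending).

Em = E–G–B; second inversion → fifth (B) lowest.

B, E, G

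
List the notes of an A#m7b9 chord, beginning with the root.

A# C# E# G# B

Root A#, quality minor seventh flat nine:
- root: A#
- minor 3rd: C#
- perfect 5th: E#
- minor 7th: G#
- minor 9th: B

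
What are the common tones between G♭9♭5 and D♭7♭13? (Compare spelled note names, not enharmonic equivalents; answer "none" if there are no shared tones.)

Ab

G♭9♭5: Gb Bb Dbb Fb Ab
D♭7♭13: Db F Ab Cb Bbb
Common to both → Ab.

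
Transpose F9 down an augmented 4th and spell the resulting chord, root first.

Cb – Eb – Gb – Bbb – Db

An augmented 4th down from F is Cb, so the new chord is Cb dominant ninth.
- root: Cb
- major 3rd: Eb
- perfect 5th: Gb
- minor 7th: Bbb
- major 9th: Db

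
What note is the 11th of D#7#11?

D#7#11 is built on D♯; its 11th is an augmented 11th above the root.
A fourth above D uses the letter G, and the augmented 11th above D♯ is G𝄪.

G𝄪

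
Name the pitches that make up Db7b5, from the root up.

Db, F, Abb, Cb

Root Db, quality dominant seventh flat five:
- root: Db
- major 3rd: F
- diminished 5th: Abb
- minor 7th: Cb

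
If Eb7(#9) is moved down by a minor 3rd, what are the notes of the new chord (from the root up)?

C E G Bb D#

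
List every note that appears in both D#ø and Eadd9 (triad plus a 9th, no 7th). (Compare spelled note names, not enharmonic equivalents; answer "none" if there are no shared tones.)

F#

D#ø: D# F# A C#
Eadd9: E G# B F#
Common to both → F#.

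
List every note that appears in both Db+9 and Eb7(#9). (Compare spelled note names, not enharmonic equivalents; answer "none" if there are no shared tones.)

Db+9 = Db, F, A, Cb, Eb.
Eb7(#9) = Eb, G, Bb, Db, F#.
Shared: Db, Eb.

Db  Eb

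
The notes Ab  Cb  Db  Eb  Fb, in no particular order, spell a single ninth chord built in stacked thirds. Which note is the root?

Arranged so that each adjacent pair is a third by letter name: Db – Fb – Ab – Cb – Eb.
The bottom of that stack, Db, is the root (this is Db minor ninth).

Db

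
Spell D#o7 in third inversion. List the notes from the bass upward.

C D♯ F♯ A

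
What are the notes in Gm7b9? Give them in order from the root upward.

Gm7b9 is a minor seventh flat nine built on G.
- root: G
- minor 3rd: Bb
- perfect 5th: D
- minor 7th: F
- minor 9th: Ab

G  Bb  D  F  Ab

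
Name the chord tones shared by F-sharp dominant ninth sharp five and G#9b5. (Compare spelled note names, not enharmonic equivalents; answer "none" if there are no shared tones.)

F#, A#, G#

F-sharp dominant ninth sharp five: F# A# C## E G#
G#9b5: G# B# D F# A#
Common to both → F#, A#, G#.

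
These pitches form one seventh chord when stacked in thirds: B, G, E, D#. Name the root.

E

Arranged so that each adjacent pair is a third by letter name: E – G – B – D#.
The bottom of that stack, E, is the root (this is E minor-major seventh).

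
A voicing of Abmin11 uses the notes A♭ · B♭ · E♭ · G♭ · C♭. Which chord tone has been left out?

Abmin11 = A♭, C♭, E♭, G♭, B♭, D♭. The voicing lacks the 11th (perfect 11th), D♭.

D♭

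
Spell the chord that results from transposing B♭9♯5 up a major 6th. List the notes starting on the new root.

Transposed root: Bb → G (major 6th up). So we spell G dominant ninth sharp five:
Root: G
Major 3rd (3rd): B
Augmented 5th (5th): D#
Minor 7th (7th): F
Major 9th (9th): A

G, B, D#, F, A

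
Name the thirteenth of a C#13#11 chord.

C#13#11 is built on C♯; its 13th is a major 13th above the root.
A sixth above C uses the letter A, and the major 13th above C♯ is A♯.

A♯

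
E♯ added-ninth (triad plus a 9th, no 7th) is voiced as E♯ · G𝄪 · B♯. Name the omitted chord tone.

E♯ added-ninth = E♯, G𝄪, B♯, F𝄪. The voicing lacks the 9th (major 9th), F𝄪.

F𝄪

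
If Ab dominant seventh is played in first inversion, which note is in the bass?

C

Ab dominant seventh in root position is Ab–C–Eb–Gb.
First inversion places the third in the bass, which is C.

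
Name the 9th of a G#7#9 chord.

A##

Root of G#7#9 = G#. The 9th is an augmented 9th: G# up an augmented 9th → A##.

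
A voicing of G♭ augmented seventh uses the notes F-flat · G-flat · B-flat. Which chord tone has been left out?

D

The full G♭ augmented seventh chord is G-flat, B-flat, D, F-flat.
Comparing with the voicing, the augmented 5th (5th) — D — is absent.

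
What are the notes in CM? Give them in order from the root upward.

C  E  G

Root C, quality major triad:
- root: C
- major 3rd: E
- perfect 5th: G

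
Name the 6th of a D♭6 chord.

B♭

Root of D♭6 = D♭. The 6th is a major 6th: D♭ up a major 6th → B♭.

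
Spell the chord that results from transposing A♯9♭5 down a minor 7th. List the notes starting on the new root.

B#, D##, F#, A#, C##

Transposed root: A# → B# (minor 7th down). So we spell B# dominant ninth flat five:
- root: B#
- major 3rd: D##
- diminished 5th: F#
- minor 7th: A#
- major 9th: C##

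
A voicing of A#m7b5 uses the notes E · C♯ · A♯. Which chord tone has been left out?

G♯

The full A#m7b5 chord is A♯, C♯, E, G♯.
Comparing with the voicing, the minor 7th (7th) — G♯ — is absent.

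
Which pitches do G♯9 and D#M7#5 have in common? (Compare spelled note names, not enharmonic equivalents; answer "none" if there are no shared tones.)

G♯9: G♯ B♯ D♯ F♯ A♯
D#M7#5: D♯ F𝄪 A𝄪 C𝄪
Common to both → D♯.

D♯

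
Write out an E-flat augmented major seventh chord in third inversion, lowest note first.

In root position, E-flat augmented major seventh is E-flat–G–B–D.
Third inversion puts the seventh (D) in the bass.

D  E-flat  G  B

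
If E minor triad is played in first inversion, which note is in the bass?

G

E minor triad in root position is E–G–B.
First inversion places the third in the bass, which is G.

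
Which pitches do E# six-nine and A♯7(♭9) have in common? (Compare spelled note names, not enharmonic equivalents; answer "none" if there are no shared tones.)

E# – C##

E# six-nine = E#, G##, B#, C##, F##.
A♯7(♭9) = A#, C##, E#, G#, B.
Shared: E#, C##.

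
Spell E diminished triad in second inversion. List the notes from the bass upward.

In root position, E diminished triad is E–G–Bb.
Second inversion puts the fifth (Bb) in the bass.

Bb  E  G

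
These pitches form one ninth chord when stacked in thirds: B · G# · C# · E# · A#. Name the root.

A#

Stacking in thirds gives A# – C# – E# – G# – B, so A# is the root — A# minor seventh flat nine.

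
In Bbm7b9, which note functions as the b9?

Cb

Root of Bbm7b9 = Bb. The 9th is a minor 9th: Bb up a minor 9th → Cb.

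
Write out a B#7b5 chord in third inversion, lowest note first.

B#7b5 = B#–D##–F#–A#; third inversion → seventh (A#) lowest.

A#, B#, D##, F#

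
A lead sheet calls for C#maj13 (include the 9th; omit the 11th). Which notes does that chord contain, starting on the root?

C#  E#  G#  B#  D#  A#

C#maj13 is a major thirteenth built on C#.
C# — root
E# — major 3rd
G# — perfect 5th
B# — major 7th
D# — major 9th
A# — major 13th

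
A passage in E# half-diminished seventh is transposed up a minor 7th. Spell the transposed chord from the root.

D♯, F♯, A, C♯

A minor 7th up from E♯ is D♯, so the new chord is D♯ half-diminished seventh.
D♯ — root
F♯ — minor 3rd
A — diminished 5th
C♯ — minor 7th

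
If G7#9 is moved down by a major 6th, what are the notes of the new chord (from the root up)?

A major 6th down from G is B♭, so the new chord is B♭ dominant seventh sharp nine.
- root: B♭
- major 3rd: D
- perfect 5th: F
- minor 7th: A♭
- augmented 9th: C♯

B♭, D, F, A♭, C♯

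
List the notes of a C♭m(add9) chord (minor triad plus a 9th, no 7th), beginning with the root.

Cb  Ebb  Gb  Db

C♭m(add9) is a minor added-ninth built on Cb.
- root: Cb
- minor 3rd: Ebb
- perfect 5th: Gb
- major 9th: Db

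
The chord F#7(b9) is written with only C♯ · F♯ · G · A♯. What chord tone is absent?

F#7(b9) = F♯, A♯, C♯, E, G. The voicing lacks the 7th (minor 7th), E.

E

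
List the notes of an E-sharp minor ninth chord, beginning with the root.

E#, G#, B#, D#, F##

E-sharp minor ninth: minor ninth on E#.
E# — root
G# — minor 3rd
B# — perfect 5th
D# — minor 7th
F## — major 9th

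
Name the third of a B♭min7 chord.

Db

B♭min7 is built on Bb; its 3rd is a minor 3rd above the root.
A third above B uses the letter D, and the minor 3rd above Bb is Db.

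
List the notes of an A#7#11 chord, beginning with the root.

A# C## E# G# D##

A#7#11: dominant seventh sharp eleven on A#.
- root: A#
- major 3rd: C##
- perfect 5th: E#
- minor 7th: G#
- augmented 11th: D##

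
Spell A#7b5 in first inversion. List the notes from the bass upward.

C𝄪 E G♯ A♯

In root position, A#7b5 is A♯–C𝄪–E–G♯.
First inversion puts the third (C𝄪) in the bass.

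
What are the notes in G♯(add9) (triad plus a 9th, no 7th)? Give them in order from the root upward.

G#, B#, D#, A#

G♯(add9) is an added-ninth built on G#.
Root: G#
Major 3rd (3rd): B#
Perfect 5th (5th): D#
Major 9th (9th): A#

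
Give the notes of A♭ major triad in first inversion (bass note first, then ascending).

C, E♭, A♭

In root position, A♭ major triad is A♭–C–E♭.
First inversion puts the third (C) in the bass.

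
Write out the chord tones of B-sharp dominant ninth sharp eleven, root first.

Root B-sharp, quality dominant ninth sharp eleven:
- root: B-sharp
- major 3rd: D-double-sharp
- perfect 5th: F-double-sharp
- minor 7th: A-sharp
- major 9th: C-double-sharp
- augmented 11th: E-double-sharp

B-sharp, D-double-sharp, F-double-sharp, A-sharp, C-double-sharp, E-double-sharp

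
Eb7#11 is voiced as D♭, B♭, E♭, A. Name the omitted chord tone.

G

The full Eb7#11 chord is E♭, G, B♭, D♭, A.
Comparing with the voicing, the major 3rd (3rd) — G — is absent.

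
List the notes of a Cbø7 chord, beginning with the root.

Cbø7 is a half-diminished seventh built on Cb.
root → Cb
3rd (minor 3rd) → Ebb
5th (diminished 5th) → Gbb
7th (minor 7th) → Bbb

Cb – Ebb – Gbb – Bbb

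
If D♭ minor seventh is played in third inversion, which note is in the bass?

C-flat

D♭ minor seventh in root position is D-flat–F-flat–A-flat–C-flat.
Third inversion places the seventh in the bass, which is C-flat.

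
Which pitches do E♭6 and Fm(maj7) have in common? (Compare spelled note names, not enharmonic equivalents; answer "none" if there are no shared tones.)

E♭6 = Eb, G, Bb, C.
Fm(maj7) = F, Ab, C, E.
Shared: C.

C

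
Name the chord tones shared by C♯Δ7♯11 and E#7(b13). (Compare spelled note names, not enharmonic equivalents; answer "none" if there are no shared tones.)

C#, E#, B#

C♯Δ7♯11: C# E# G# B# F##
E#7(b13): E# G## B# D# C#
Common to both → C#, E#, B#.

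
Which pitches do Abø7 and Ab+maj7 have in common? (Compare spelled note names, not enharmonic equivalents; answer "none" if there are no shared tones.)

Ab

Abø7: Ab Cb Ebb Gb
Ab+maj7: Ab C E G
Common to both → Ab.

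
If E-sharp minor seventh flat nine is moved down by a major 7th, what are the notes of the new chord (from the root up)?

F-sharp – A – C-sharp – E – G

E-sharp down a major 7th → F-sharp. New chord: F-sharp minor seventh flat nine.
Root: F-sharp
Minor 3rd (3rd): A
Perfect 5th (5th): C-sharp
Minor 7th (7th): E
Minor 9th (9th): G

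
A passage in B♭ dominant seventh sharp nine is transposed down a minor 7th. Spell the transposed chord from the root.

C  E  G  Bb  D#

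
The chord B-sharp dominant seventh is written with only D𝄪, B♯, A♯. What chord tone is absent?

F𝄪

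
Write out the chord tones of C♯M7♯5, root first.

C♯M7♯5 is an augmented major seventh built on C#.
Root: C#
Major 3rd (3rd): E#
Augmented 5th (5th): G##
Major 7th (7th): B#

C# – E# – G## – B#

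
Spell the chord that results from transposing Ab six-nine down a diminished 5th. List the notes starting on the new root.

Transposed root: Ab → D (diminished 5th down). So we spell D six-nine:
- root: D
- major 3rd: F#
- perfect 5th: A
- major 6th: B
- major 9th: E

D – F# – A – B – E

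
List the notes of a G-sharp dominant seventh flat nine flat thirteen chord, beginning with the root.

G-sharp – B-sharp – D-sharp – F-sharp – A – E

G-sharp dominant seventh flat nine flat thirteen is a dominant seventh flat nine flat thirteen built on G-sharp.
G-sharp — root
B-sharp — major 3rd
D-sharp — perfect 5th
F-sharp — minor 7th
A — minor 9th
E — minor 13th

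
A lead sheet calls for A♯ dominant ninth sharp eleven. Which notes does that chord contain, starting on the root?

A-sharp – C-double-sharp – E-sharp – G-sharp – B-sharp – D-double-sharp

A♯ dominant ninth sharp eleven is a dominant ninth sharp eleven built on A-sharp.
A-sharp — root
C-double-sharp — major 3rd
E-sharp — perfect 5th
G-sharp — minor 7th
B-sharp — major 9th
D-double-sharp — augmented 11th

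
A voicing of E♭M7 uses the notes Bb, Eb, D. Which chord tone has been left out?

G

The full E♭M7 chord is Eb, G, Bb, D.
Comparing with the voicing, the major 3rd (3rd) — G — is absent.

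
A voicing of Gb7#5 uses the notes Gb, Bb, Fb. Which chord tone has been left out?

D

Gb7#5 = Gb, Bb, D, Fb. The voicing lacks the 5th (augmented 5th), D.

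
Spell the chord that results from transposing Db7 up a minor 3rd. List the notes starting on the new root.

Fb – Ab – Cb – Ebb

Transposed root: Db → Fb (minor 3rd up). So we spell Fb dominant seventh:
Fb — root
Ab — major 3rd
Cb — perfect 5th
Ebb — minor 7th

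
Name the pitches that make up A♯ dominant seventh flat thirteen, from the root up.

Root A♯, quality dominant seventh flat thirteen:
- root: A♯
- major 3rd: C𝄪
- perfect 5th: E♯
- minor 7th: G♯
- minor 13th: F♯

A♯ C𝄪 E♯ G♯ F♯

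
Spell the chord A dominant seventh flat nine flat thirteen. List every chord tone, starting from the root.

A  C-sharp  E  G  B-flat  F

A dominant seventh flat nine flat thirteen is a dominant seventh flat nine flat thirteen built on A.
root → A
3rd (major 3rd) → C-sharp
5th (perfect 5th) → E
7th (minor 7th) → G
9th (minor 9th) → B-flat
13th (minor 13th) → F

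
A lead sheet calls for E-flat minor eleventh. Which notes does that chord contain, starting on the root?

Eb, Gb, Bb, Db, F, Ab

E-flat minor eleventh: minor eleventh on Eb.
- root: Eb
- minor 3rd: Gb
- perfect 5th: Bb
- minor 7th: Db
- major 9th: F
- perfect 11th: Ab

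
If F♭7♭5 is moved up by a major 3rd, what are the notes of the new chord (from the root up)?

Fb up a major 3rd → Ab. New chord: Ab dominant seventh flat five.
- root: Ab
- major 3rd: C
- diminished 5th: Ebb
- minor 7th: Gb

Ab, C, Ebb, Gb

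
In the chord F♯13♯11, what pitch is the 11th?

B#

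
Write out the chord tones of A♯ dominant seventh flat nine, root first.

A# – C## – E# – G# – B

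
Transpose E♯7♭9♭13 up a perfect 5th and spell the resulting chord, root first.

B# – D## – F## – A# – C# – G#

A perfect 5th up from E# is B#, so the new chord is B# dominant seventh flat nine flat thirteen.
root → B#
3rd (major 3rd) → D##
5th (perfect 5th) → F##
7th (minor 7th) → A#
9th (minor 9th) → C#
13th (minor 13th) → G#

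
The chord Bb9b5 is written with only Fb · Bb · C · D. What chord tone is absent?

Bb9b5 = Bb, D, Fb, Ab, C. The voicing lacks the 7th (minor 7th), Ab.

Ab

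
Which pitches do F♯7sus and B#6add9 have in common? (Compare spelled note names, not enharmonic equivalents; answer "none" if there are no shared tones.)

F♯7sus: F# B C# E
B#6add9: B# D## F## G## C##
Common to both → none.

none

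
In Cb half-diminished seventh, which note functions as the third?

Cb half-diminished seventh is built on C-flat; its 3rd is a minor 3rd above the root.
A third above C uses the letter E, and the minor 3rd above C-flat is E-double-flat.

E-double-flat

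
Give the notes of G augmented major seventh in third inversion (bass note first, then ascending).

F# – G – B – D#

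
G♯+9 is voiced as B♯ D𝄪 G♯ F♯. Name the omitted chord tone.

A♯

G♯+9 = G♯, B♯, D𝄪, F♯, A♯. The voicing lacks the 9th (major 9th), A♯.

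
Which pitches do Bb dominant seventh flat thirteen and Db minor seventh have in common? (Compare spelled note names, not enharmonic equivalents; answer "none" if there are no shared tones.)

A-flat

Bb dominant seventh flat thirteen: B-flat D F A-flat G-flat
Db minor seventh: D-flat F-flat A-flat C-flat
Common to both → A-flat.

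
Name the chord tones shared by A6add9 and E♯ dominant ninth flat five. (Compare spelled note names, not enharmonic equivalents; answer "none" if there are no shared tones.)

A6add9: A C♯ E F♯ B
E♯ dominant ninth flat five: E♯ G𝄪 B D♯ F𝄪
Common to both → B.

B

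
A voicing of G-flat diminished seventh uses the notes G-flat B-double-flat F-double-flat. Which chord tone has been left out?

D-double-flat

The full G-flat diminished seventh chord is G-flat, B-double-flat, D-double-flat, F-double-flat.
Comparing with the voicing, the diminished 5th (5th) — D-double-flat — is absent.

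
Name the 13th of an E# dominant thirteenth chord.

E# dominant thirteenth is built on E-sharp; its 13th is a major 13th above the root.
A sixth above E uses the letter C, and the major 13th above E-sharp is C-double-sharp.

C-double-sharp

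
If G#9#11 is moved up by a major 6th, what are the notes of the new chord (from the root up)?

E#  G##  B#  D#  F##  A##

G# up a major 6th → E#. New chord: E# dominant ninth sharp eleven.
Root: E#
Major 3rd (3rd): G##
Perfect 5th (5th): B#
Minor 7th (7th): D#
Major 9th (9th): F##
Augmented 11th (11th): A##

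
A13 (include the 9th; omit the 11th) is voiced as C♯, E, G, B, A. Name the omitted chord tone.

A13 = A, C♯, E, G, B, F♯. The voicing lacks the 13th (major 13th), F♯.

F♯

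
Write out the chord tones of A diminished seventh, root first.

A diminished seventh: diminished seventh on A.
root → A
3rd (minor 3rd) → C
5th (diminished 5th) → Eb
7th (diminished 7th) → Gb

A, C, Eb, Gb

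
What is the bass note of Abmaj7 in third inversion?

Abmaj7 in root position is A♭–C–E♭–G.
Third inversion places the seventh in the bass, which is G.

G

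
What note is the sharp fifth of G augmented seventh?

D-sharp

G augmented seventh is built on G; its 5th is an augmented 5th above the root.
A fifth above G uses the letter D, and the augmented 5th above G is D-sharp.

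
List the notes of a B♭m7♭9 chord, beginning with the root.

Bb – Db – F – Ab – Cb

B♭m7♭9: minor seventh flat nine on Bb.
root → Bb
3rd (minor 3rd) → Db
5th (perfect 5th) → F
7th (minor 7th) → Ab
9th (minor 9th) → Cb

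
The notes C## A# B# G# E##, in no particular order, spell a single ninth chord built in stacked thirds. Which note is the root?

A#

Arranged so that each adjacent pair is a third by letter name: A# – C## – E## – G# – B#.
The bottom of that stack, A#, is the root (this is A# dominant ninth sharp five).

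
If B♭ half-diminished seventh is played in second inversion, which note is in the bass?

B♭ half-diminished seventh = B-flat–D-flat–F-flat–A-flat. Second inversion → fifth in the bass = F-flat.

F-flat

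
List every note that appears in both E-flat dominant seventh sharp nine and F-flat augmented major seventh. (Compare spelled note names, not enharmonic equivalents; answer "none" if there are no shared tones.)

E-flat dominant seventh sharp nine = E-flat, G, B-flat, D-flat, F-sharp.
F-flat augmented major seventh = F-flat, A-flat, C, E-flat.
Shared: E-flat.

E-flat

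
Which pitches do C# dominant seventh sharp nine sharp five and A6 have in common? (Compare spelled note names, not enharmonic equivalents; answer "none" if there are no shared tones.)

C#

C# dominant seventh sharp nine sharp five = C#, E#, G##, B, D##.
A6 = A, C#, E, F#.
Shared: C#.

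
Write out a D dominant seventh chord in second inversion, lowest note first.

A C D F♯

In root position, D dominant seventh is D–F♯–A–C.
Second inversion puts the fifth (A) in the bass.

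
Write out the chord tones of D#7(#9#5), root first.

D♯, F𝄪, A𝄪, C♯, E𝄪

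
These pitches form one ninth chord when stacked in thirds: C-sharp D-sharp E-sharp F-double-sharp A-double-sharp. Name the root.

D-sharp

Stacking in thirds gives D-sharp – F-double-sharp – A-double-sharp – C-sharp – E-sharp, so D-sharp is the root — D-sharp dominant ninth sharp five.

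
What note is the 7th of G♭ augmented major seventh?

F

Root of G♭ augmented major seventh = G-flat. The 7th is a major 7th: G-flat up a major 7th → F.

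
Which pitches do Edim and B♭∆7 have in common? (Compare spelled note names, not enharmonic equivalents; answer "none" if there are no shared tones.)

Edim: E G Bb
B♭∆7: Bb D F A
Common to both → Bb.

Bb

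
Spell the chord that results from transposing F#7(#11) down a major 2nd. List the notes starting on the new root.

E, G#, B, D, A#

F# down a major 2nd → E. New chord: E dominant seventh sharp eleven.
Root: E
Major 3rd (3rd): G#
Perfect 5th (5th): B
Minor 7th (7th): D
Augmented 11th (11th): A#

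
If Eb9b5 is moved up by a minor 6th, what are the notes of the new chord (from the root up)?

Eb up a minor 6th → Cb. New chord: Cb dominant ninth flat five.
Root: Cb
Major 3rd (3rd): Eb
Diminished 5th (5th): Gbb
Minor 7th (7th): Bbb
Major 9th (9th): Db

Cb, Eb, Gbb, Bbb, Db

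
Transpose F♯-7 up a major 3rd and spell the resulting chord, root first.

Transposed root: F# → A# (major 3rd up). So we spell A# minor seventh:
Root: A#
Minor 3rd (3rd): C#
Perfect 5th (5th): E#
Minor 7th (7th): G#

A# – C# – E# – G#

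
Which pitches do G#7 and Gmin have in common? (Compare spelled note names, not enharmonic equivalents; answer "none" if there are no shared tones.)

G#7: G# B# D# F#
Gmin: G Bb D
Common to both → none.

none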